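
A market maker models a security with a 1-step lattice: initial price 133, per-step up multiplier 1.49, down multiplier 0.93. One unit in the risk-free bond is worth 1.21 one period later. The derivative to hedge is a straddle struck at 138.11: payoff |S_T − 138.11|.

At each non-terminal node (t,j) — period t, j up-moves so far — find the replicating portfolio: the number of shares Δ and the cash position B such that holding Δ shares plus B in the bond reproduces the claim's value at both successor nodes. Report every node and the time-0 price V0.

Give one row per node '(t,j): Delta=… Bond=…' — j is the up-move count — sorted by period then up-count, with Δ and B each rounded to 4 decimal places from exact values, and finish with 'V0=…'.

Risk-neutral probability p* = (R−d)/(u−d) = (1.21−0.93)/(1.49−0.93) = 0.5000.
Payoff layer (t=1): V(1,0)=14.4200, V(1,1)=60.0600
  t=0,j=0: stock 133.0000 → up 198.1700 (V=60.0600), down 123.6900 (V=14.4200). Price 30.7769; hedge Δ=0.6128, bond B=-50.7231.
Check: Δ(0,0)·S0 + B(0,0) = 30.7769 = V0.

(0,0): Delta=0.6128 Bond=-50.7231
V0=30.7769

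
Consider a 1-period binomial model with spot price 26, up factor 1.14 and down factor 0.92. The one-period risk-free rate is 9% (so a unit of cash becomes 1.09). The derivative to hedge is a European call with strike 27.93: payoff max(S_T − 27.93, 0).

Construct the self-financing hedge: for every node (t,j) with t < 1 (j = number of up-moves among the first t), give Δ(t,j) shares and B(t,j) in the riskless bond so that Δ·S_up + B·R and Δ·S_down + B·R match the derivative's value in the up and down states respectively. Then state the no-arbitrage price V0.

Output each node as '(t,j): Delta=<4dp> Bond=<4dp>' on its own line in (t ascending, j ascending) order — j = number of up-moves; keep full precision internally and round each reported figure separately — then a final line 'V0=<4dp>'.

The replicating-portfolio and risk-neutral prices coincide; use p* = (1.09−0.92)/(1.14−0.92) = 0.7727 for the latter.
Terminal payoffs: V(1,0)=0.0000, V(1,1)=1.7100
(0,0): S=26.0000. Δ = (V_up−V_dn)/(S_up−S_dn) = (1.7100−0.0000)/(29.6400−23.9200) = 0.2990. V = [p*·1.7100 + (1−p*)·0.0000]/1.09 = 1.2123. B = V − Δ·S = -6.5605.
Root portfolio cost Δ·26+B reproduces V0=1.2123.

(0,0): Delta=0.2990 Bond=-6.5605
V0=1.2123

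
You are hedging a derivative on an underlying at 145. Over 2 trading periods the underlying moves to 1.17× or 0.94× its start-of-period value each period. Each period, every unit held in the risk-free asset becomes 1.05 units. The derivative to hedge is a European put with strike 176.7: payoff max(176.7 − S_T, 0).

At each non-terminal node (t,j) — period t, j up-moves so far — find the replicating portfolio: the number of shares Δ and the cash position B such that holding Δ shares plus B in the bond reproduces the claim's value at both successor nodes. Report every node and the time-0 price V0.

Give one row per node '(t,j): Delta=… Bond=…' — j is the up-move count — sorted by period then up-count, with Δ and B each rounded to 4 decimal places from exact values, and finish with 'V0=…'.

The replicating-portfolio and risk-neutral prices coincide; use p* = (1.05−0.94)/(1.17−0.94) = 0.4783 for the latter.
At expiry t=2: V(2,0)=48.5780, V(2,1)=17.2290, V(2,2)=0.0000
(1,0): S=136.3000. Δ = (V_up−V_dn)/(S_up−S_dn) = (17.2290−48.5780)/(159.4710−128.1220) = -1.0000. V = [p*·17.2290 + (1−p*)·48.5780]/1.05 = 31.9857. B = V − Δ·S = 168.2857.
(1,1): S=169.6500. Δ = (V_up−V_dn)/(S_up−S_dn) = (0.0000−17.2290)/(198.4905−159.4710) = -0.4415. V = [p*·0.0000 + (1−p*)·17.2290]/1.05 = 8.5610. B = V − Δ·S = 83.4697.
(0,0): S=145.0000. Δ = (V_up−V_dn)/(S_up−S_dn) = (8.5610−31.9857)/(169.6500−136.3000) = -0.7024. V = [p*·8.5610 + (1−p*)·31.9857]/1.05 = 19.7929. B = V − Δ·S = 121.6396.
Check: Δ(0,0)·S0 + B(0,0) = 19.7929 = V0.

(0,0): Delta=-0.7024 Bond=121.6396
(1,0): Delta=-1.0000 Bond=168.2857
(1,1): Delta=-0.4415 Bond=83.4697
V0=19.7929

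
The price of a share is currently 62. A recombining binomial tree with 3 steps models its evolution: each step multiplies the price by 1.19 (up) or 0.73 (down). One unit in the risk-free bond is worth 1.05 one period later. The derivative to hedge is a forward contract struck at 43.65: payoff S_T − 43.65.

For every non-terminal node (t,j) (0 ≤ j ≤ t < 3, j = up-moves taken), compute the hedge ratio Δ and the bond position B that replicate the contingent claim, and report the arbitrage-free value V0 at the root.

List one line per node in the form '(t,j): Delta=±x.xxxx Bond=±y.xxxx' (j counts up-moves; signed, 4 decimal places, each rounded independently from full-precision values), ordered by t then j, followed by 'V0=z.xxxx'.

No-arbitrage ⇒ martingale measure with p* = (R−d)/(u−d) = 0.6957.
Terminal payoffs: V(3,0)=-19.5309, V(3,1)=-4.3326, V(3,2)=20.4427, V(3,3)=60.8299
(2,0): S=33.0398. Δ = (V_up−V_dn)/(S_up−S_dn) = (-4.3326−-19.5309)/(39.3174−24.1191) = 1.0000. V = [p*·-4.3326 + (1−p*)·-19.5309]/1.05 = -8.5316. B = V − Δ·S = -41.5714.
(2,1): S=53.8594. Δ = (V_up−V_dn)/(S_up−S_dn) = (20.4427−-4.3326)/(64.0927−39.3174) = 1.0000. V = [p*·20.4427 + (1−p*)·-4.3326]/1.05 = 12.2880. B = V − Δ·S = -41.5714.
(2,2): S=87.7982. Δ = (V_up−V_dn)/(S_up−S_dn) = (60.8299−20.4427)/(104.4799−64.0927) = 1.0000. V = [p*·60.8299 + (1−p*)·20.4427]/1.05 = 46.2268. B = V − Δ·S = -41.5714.
(1,0): S=45.2600. Δ = (V_up−V_dn)/(S_up−S_dn) = (12.2880−-8.5316)/(53.8594−33.0398) = 1.0000. V = [p*·12.2880 + (1−p*)·-8.5316]/1.05 = 5.6682. B = V − Δ·S = -39.5918.
(1,1): S=73.7800. Δ = (V_up−V_dn)/(S_up−S_dn) = (46.2268−12.2880)/(87.7982−53.8594) = 1.0000. V = [p*·46.2268 + (1−p*)·12.2880]/1.05 = 34.1882. B = V − Δ·S = -39.5918.
(0,0): S=62.0000. Δ = (V_up−V_dn)/(S_up−S_dn) = (34.1882−5.6682)/(73.7800−45.2600) = 1.0000. V = [p*·34.1882 + (1−p*)·5.6682]/1.05 = 24.2935. B = V − Δ·S = -37.7065.
Check: Δ(0,0)·S0 + B(0,0) = 24.2935 = V0.

(0,0): Delta=1.0000 Bond=-37.7065
(1,0): Delta=1.0000 Bond=-39.5918
(1,1): Delta=1.0000 Bond=-39.5918
(2,0): Delta=1.0000 Bond=-41.5714
(2,1): Delta=1.0000 Bond=-41.5714
(2,2): Delta=1.0000 Bond=-41.5714
V0=24.2935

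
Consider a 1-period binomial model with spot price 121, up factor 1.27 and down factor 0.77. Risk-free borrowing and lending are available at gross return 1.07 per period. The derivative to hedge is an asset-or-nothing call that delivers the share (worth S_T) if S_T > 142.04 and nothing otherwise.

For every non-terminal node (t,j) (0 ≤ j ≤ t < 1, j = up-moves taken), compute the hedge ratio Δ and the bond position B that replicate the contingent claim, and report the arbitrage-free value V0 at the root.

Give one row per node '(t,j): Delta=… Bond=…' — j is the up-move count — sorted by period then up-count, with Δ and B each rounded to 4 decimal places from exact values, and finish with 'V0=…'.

Since d<R<u, set p* = (R−d)/(u−d) = 0.6000; price each node as the discounted p*-expectation of its children.
Terminal values V(1,·): V(1,0)=0.0000, V(1,1)=153.6700
  t=0,j=0: stock 121.0000 → up 153.6700 (V=153.6700), down 93.1700 (V=0.0000). Price 86.1701; hedge Δ=2.5400, bond B=-221.1699.
Each (Δ,B) replicates both successor values, so the strategy is self-financing and V0 is arbitrage-free.

(0,0): Delta=2.5400 Bond=-221.1699
V0=86.1701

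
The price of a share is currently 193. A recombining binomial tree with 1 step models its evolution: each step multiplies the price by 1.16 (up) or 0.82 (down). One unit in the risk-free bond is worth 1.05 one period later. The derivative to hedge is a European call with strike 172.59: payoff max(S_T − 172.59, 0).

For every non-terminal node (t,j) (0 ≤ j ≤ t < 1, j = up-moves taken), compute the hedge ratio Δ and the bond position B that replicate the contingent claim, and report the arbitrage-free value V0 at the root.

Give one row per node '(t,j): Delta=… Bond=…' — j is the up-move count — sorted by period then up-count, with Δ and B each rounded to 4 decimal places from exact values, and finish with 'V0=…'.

Since d<R<u, set p* = (R−d)/(u−d) = 0.6765; price each node as the discounted p*-expectation of its children.
Terminal values V(1,·): V(1,0)=0.0000, V(1,1)=51.2900
  t=0,j=0: stock 193.0000 → up 223.8800 (V=51.2900), down 158.2600 (V=0.0000). Price 33.0440; hedge Δ=0.7816, bond B=-117.8090.
Each (Δ,B) replicates both successor values, so the strategy is self-financing and V0 is arbitrage-free.

(0,0): Delta=0.7816 Bond=-117.8090
V0=33.0440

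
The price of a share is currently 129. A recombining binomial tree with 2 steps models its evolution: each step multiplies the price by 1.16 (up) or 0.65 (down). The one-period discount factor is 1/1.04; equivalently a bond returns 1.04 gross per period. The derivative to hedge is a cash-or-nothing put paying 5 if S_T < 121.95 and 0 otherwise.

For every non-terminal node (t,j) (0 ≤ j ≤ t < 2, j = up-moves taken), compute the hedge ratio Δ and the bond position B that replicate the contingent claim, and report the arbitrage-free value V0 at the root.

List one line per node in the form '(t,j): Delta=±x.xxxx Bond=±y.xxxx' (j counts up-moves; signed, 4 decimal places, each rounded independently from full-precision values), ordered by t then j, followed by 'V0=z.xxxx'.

(0,0): Delta=-0.0559 Bond=9.1283
(1,0): Delta=0.0000 Bond=4.8077
(1,1): Delta=-0.0655 Bond=10.9351
V0=1.9195

No-arbitrage ⇒ martingale measure with p* = (R−d)/(u−d) = 0.7647.
Terminal payoffs: V(2,0)=5.0000, V(2,1)=5.0000, V(2,2)=0.0000
Node (1,0) S=83.8500: V=(p*·5.0000+(1−p*)·5.0000)/1.04=4.8077; Δ=(5.0000−5.0000)/(97.2660−54.5025)=0.0000; B=V−Δ·S=4.8077
Node (1,1) S=149.6400: V=(p*·0.0000+(1−p*)·5.0000)/1.04=1.1312; Δ=(0.0000−5.0000)/(173.5824−97.2660)=-0.0655; B=V−Δ·S=10.9351
Node (0,0) S=129.0000: V=(p*·1.1312+(1−p*)·4.8077)/1.04=1.9195; Δ=(1.1312−4.8077)/(149.6400−83.8500)=-0.0559; B=V−Δ·S=9.1283
Root portfolio cost Δ·129+B reproduces V0=1.9195.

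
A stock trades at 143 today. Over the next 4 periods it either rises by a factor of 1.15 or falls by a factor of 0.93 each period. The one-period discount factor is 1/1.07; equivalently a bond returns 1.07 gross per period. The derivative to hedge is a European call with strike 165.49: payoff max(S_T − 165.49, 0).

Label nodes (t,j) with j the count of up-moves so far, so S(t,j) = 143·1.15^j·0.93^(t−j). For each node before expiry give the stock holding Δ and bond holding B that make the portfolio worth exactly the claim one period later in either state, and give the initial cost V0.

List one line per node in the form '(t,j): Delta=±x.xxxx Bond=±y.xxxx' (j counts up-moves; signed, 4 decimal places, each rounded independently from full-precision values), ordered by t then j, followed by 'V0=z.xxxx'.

Since d<R<u, set p* = (R−d)/(u−d) = 0.6364; price each node as the discounted p*-expectation of its children.
At expiry t=4: V(4,0)=0.0000, V(4,1)=0.0000, V(4,2)=0.0000, V(4,3)=36.7712, V(4,4)=84.6179
  t=3,j=0: stock 115.0231 → up 132.2765 (V=0.0000), down 106.9714 (V=0.0000). Price 0.0000; hedge Δ=0.0000, bond B=0.0000.
  t=3,j=1: stock 142.2328 → up 163.5677 (V=0.0000), down 132.2765 (V=0.0000). Price 0.0000; hedge Δ=0.0000, bond B=0.0000.
  t=3,j=2: stock 175.8793 → up 202.2612 (V=36.7712), down 163.5677 (V=0.0000). Price 21.8690; hedge Δ=0.9503, bond B=-145.2727.
  t=3,j=3: stock 217.4851 → up 250.1079 (V=84.6179), down 202.2612 (V=36.7712). Price 62.8216; hedge Δ=1.0000, bond B=-154.6636.
  t=2,j=0: stock 123.6807 → up 142.2328 (V=0.0000), down 115.0231 (V=0.0000). Price 0.0000; hedge Δ=0.0000, bond B=0.0000.
  t=2,j=1: stock 152.9385 → up 175.8793 (V=21.8690), down 142.2328 (V=0.0000). Price 13.0062; hedge Δ=0.6500, bond B=-86.3984.
  t=2,j=2: stock 189.1175 → up 217.4851 (V=62.8216), down 175.8793 (V=21.8690). Price 44.7941; hedge Δ=0.9843, bond B=-141.3539.
  t=1,j=0: stock 132.9900 → up 152.9385 (V=13.0062), down 123.6807 (V=0.0000). Price 7.7352; hedge Δ=0.4445, bond B=-51.3839.
  t=1,j=1: stock 164.4500 → up 189.1175 (V=44.7941), down 152.9385 (V=13.0062). Price 31.0606; hedge Δ=0.8786, bond B=-113.4300.
  t=0,j=0: stock 143.0000 → up 164.4500 (V=31.0606), down 132.9900 (V=7.7352). Price 21.1016; hedge Δ=0.7414, bond B=-84.9231.
Each (Δ,B) replicates both successor values, so the strategy is self-financing and V0 is arbitrage-free.

(0,0): Delta=0.7414 Bond=-84.9231
(1,0): Delta=0.4445 Bond=-51.3839
(1,1): Delta=0.8786 Bond=-113.4300
(2,0): Delta=0.0000 Bond=0.0000
(2,1): Delta=0.6500 Bond=-86.3984
(2,2): Delta=0.9843 Bond=-141.3539
(3,0): Delta=0.0000 Bond=0.0000
(3,1): Delta=0.0000 Bond=0.0000
(3,2): Delta=0.9503 Bond=-145.2727
(3,3): Delta=1.0000 Bond=-154.6636
V0=21.1016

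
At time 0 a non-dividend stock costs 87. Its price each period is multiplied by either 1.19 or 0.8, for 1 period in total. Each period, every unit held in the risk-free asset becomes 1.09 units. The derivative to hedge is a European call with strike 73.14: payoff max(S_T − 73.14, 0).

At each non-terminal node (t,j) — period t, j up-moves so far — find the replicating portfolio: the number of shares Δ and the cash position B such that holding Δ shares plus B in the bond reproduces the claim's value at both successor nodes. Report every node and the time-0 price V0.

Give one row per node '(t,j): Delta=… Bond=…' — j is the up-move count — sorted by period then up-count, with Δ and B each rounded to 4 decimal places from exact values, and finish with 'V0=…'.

No-arbitrage ⇒ martingale measure with p* = (R−d)/(u−d) = 0.7436.
Terminal values V(1,·): V(1,0)=0.0000, V(1,1)=30.3900
(0,0): S=87.0000. Δ = (V_up−V_dn)/(S_up−S_dn) = (30.3900−0.0000)/(103.5300−69.6000) = 0.8957. V = [p*·30.3900 + (1−p*)·0.0000]/1.09 = 20.7318. B = V − Δ·S = -57.1912.
Check: Δ(0,0)·S0 + B(0,0) = 20.7318 = V0.

(0,0): Delta=0.8957 Bond=-57.1912
V0=20.7318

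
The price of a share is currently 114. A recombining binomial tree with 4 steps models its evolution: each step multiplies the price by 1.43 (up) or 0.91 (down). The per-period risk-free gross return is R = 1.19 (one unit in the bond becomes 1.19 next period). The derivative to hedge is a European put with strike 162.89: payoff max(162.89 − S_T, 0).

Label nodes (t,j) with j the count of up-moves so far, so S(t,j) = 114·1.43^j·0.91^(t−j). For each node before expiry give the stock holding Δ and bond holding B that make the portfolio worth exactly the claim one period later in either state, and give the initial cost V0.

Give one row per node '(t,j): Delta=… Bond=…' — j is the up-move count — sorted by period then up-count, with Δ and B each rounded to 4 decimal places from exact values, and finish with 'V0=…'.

(0,0): Delta=-0.1819 Bond=26.8817
(1,0): Delta=-0.3851 Bond=53.0701
(1,1): Delta=-0.0711 Bond=13.9198
(2,0): Delta=-0.7220 Bond=94.9610
(2,1): Delta=-0.2013 Bond=35.8899
(2,2): Delta=0.0000 Bond=0.0000
(3,0): Delta=-1.0000 Bond=136.8824
(3,1): Delta=-0.5704 Bond=92.5360
(3,2): Delta=0.0000 Bond=0.0000
(3,3): Delta=0.0000 Bond=0.0000
V0=6.1453

Under the risk-neutral measure, an up-move has probability p* = (R−d)/(u−d) = 0.5385 and values discount at R = 1.19.
At expiry t=4: V(4,0)=84.7145, V(4,1)=40.0429, V(4,2)=0.0000, V(4,3)=0.0000, V(4,4)=0.0000
Node (3,0) S=85.9071: V=(p*·40.0429+(1−p*)·84.7145)/1.19=50.9753; Δ=(40.0429−84.7145)/(122.8471−78.1755)=-1.0000; B=V−Δ·S=136.8824
Node (3,1) S=134.9969: V=(p*·0.0000+(1−p*)·40.0429)/1.19=15.5305; Δ=(0.0000−40.0429)/(193.0455−122.8471)=-0.5704; B=V−Δ·S=92.5360
Node (3,2) S=212.1379: V=(p*·0.0000+(1−p*)·0.0000)/1.19=0.0000; Δ=(0.0000−0.0000)/(303.3572−193.0455)=0.0000; B=V−Δ·S=0.0000
Node (3,3) S=333.3596: V=(p*·0.0000+(1−p*)·0.0000)/1.19=0.0000; Δ=(0.0000−0.0000)/(476.7042−303.3572)=0.0000; B=V−Δ·S=0.0000
Node (2,0) S=94.4034: V=(p*·15.5305+(1−p*)·50.9753)/1.19=26.7980; Δ=(15.5305−50.9753)/(134.9969−85.9071)=-0.7220; B=V−Δ·S=94.9610
Node (2,1) S=148.3482: V=(p*·0.0000+(1−p*)·15.5305)/1.19=6.0235; Δ=(0.0000−15.5305)/(212.1379−134.9969)=-0.2013; B=V−Δ·S=35.8899
Node (2,2) S=233.1186: V=(p*·0.0000+(1−p*)·0.0000)/1.19=0.0000; Δ=(0.0000−0.0000)/(333.3596−212.1379)=0.0000; B=V−Δ·S=0.0000
Node (1,0) S=103.7400: V=(p*·6.0235+(1−p*)·26.7980)/1.19=13.1191; Δ=(6.0235−26.7980)/(148.3482−94.4034)=-0.3851; B=V−Δ·S=53.0701
Node (1,1) S=163.0200: V=(p*·0.0000+(1−p*)·6.0235)/1.19=2.3362; Δ=(0.0000−6.0235)/(233.1186−148.3482)=-0.0711; B=V−Δ·S=13.9198
Node (0,0) S=114.0000: V=(p*·2.3362+(1−p*)·13.1191)/1.19=6.1453; Δ=(2.3362−13.1191)/(163.0200−103.7400)=-0.1819; B=V−Δ·S=26.8817
Each (Δ,B) replicates both successor values, so the strategy is self-financing and V0 is arbitrage-free.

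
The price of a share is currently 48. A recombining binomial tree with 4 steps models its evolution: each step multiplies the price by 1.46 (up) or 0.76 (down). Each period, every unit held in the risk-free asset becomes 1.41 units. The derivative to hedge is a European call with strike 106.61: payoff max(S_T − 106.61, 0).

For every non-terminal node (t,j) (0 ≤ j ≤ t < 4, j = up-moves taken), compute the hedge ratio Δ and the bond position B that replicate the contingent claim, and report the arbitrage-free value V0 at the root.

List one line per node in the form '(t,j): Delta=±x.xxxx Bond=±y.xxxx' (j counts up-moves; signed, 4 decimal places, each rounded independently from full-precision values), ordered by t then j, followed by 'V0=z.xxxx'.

No-arbitrage ⇒ martingale measure with p* = (R−d)/(u−d) = 0.9286.
At expiry t=4: V(4,0)=0.0000, V(4,1)=0.0000, V(4,2)=0.0000, V(4,3)=6.9207, V(4,4)=111.4885
  t=3,j=0: stock 21.0708 → up 30.7634 (V=0.0000), down 16.0138 (V=0.0000). Price 0.0000; hedge Δ=0.0000, bond B=0.0000.
  t=3,j=1: stock 40.4782 → up 59.0982 (V=0.0000), down 30.7634 (V=0.0000). Price 0.0000; hedge Δ=0.0000, bond B=0.0000.
  t=3,j=2: stock 77.7608 → up 113.5307 (V=6.9207), down 59.0982 (V=0.0000). Price 4.5577; hedge Δ=0.1271, bond B=-5.3290.
  t=3,j=3: stock 149.3825 → up 218.0985 (V=111.4885), down 113.5307 (V=6.9207). Price 73.7726; hedge Δ=1.0000, bond B=-75.6099.
  t=2,j=0: stock 27.7248 → up 40.4782 (V=0.0000), down 21.0708 (V=0.0000). Price 0.0000; hedge Δ=0.0000, bond B=0.0000.
  t=2,j=1: stock 53.2608 → up 77.7608 (V=4.5577), down 40.4782 (V=0.0000). Price 3.0015; hedge Δ=0.1222, bond B=-3.5095.
  t=2,j=2: stock 102.3168 → up 149.3825 (V=73.7726), down 77.7608 (V=4.5577). Price 48.8147; hedge Δ=0.9664, bond B=-50.0637.
  t=1,j=0: stock 36.4800 → up 53.2608 (V=3.0015), down 27.7248 (V=0.0000). Price 1.9767; hedge Δ=0.1175, bond B=-2.3112.
  t=1,j=1: stock 70.0800 → up 102.3168 (V=48.8147), down 53.2608 (V=3.0015). Price 32.2995; hedge Δ=0.9339, bond B=-33.1478.
  t=0,j=0: stock 48.0000 → up 70.0800 (V=32.2995), down 36.4800 (V=1.9767). Price 21.3713; hedge Δ=0.9025, bond B=-21.9470.
The time-0 hedge costs 21.3713, which is the no-arbitrage price.

(0,0): Delta=0.9025 Bond=-21.9470
(1,0): Delta=0.1175 Bond=-2.3112
(1,1): Delta=0.9339 Bond=-33.1478
(2,0): Delta=0.0000 Bond=0.0000
(2,1): Delta=0.1222 Bond=-3.5095
(2,2): Delta=0.9664 Bond=-50.0637
(3,0): Delta=0.0000 Bond=0.0000
(3,1): Delta=0.0000 Bond=0.0000
(3,2): Delta=0.1271 Bond=-5.3290
(3,3): Delta=1.0000 Bond=-75.6099
V0=21.3713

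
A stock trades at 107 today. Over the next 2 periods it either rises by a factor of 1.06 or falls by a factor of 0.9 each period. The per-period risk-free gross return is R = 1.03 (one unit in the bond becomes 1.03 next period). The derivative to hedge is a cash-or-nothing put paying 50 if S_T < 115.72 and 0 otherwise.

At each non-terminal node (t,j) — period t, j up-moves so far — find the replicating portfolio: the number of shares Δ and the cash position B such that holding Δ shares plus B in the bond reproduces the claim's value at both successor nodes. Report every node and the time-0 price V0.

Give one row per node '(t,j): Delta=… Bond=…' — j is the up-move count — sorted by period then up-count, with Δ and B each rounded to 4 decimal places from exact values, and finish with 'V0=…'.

(0,0): Delta=-2.3038 Bond=262.5277
(1,0): Delta=0.0000 Bond=48.5437
(1,1): Delta=-2.7552 Bond=321.6019
V0=16.0168

Risk-neutral probability p* = (R−d)/(u−d) = (1.03−0.9)/(1.06−0.9) = 0.8125.
Payoff layer (t=2): V(2,0)=50.0000, V(2,1)=50.0000, V(2,2)=0.0000
Node (1,0) S=96.3000: V=(p*·50.0000+(1−p*)·50.0000)/1.03=48.5437; Δ=(50.0000−50.0000)/(102.0780−86.6700)=0.0000; B=V−Δ·S=48.5437
Node (1,1) S=113.4200: V=(p*·0.0000+(1−p*)·50.0000)/1.03=9.1019; Δ=(0.0000−50.0000)/(120.2252−102.0780)=-2.7552; B=V−Δ·S=321.6019
Node (0,0) S=107.0000: V=(p*·9.1019+(1−p*)·48.5437)/1.03=16.0168; Δ=(9.1019−48.5437)/(113.4200−96.3000)=-2.3038; B=V−Δ·S=262.5277
Self-financing check: at every node Δ·S+B equals the discounted successor values.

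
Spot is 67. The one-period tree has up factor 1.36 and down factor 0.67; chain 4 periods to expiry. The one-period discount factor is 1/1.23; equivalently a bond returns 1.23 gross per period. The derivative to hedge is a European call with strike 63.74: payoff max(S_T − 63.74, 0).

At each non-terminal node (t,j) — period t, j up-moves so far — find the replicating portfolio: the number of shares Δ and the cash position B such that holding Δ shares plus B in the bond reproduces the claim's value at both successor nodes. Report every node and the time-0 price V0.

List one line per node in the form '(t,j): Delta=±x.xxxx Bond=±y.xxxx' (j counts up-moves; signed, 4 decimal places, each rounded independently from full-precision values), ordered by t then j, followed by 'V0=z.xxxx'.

(0,0): Delta=0.9355 Bond=-22.6545
(1,0): Delta=0.6913 Bond=-16.9031
(1,1): Delta=0.9634 Bond=-30.4097
(2,0): Delta=0.0000 Bond=0.0000
(2,1): Delta=0.7703 Bond=-25.6173
(2,2): Delta=0.9855 Bond=-40.1401
(3,0): Delta=0.0000 Bond=0.0000
(3,1): Delta=0.0000 Bond=0.0000
(3,2): Delta=0.8584 Bond=-38.8239
(3,3): Delta=1.0000 Bond=-51.8211
V0=40.0216

Under the risk-neutral measure, an up-move has probability p* = (R−d)/(u−d) = 0.8116 and values discount at R = 1.23.
Payoff layer (t=4): V(4,0)=0.0000, V(4,1)=0.0000, V(4,2)=0.0000, V(4,3)=49.1788, V(4,4)=165.4684
  t=3,j=0: stock 20.1511 → up 27.4055 (V=0.0000), down 13.5013 (V=0.0000). Price 0.0000; hedge Δ=0.0000, bond B=0.0000.
  t=3,j=1: stock 40.9038 → up 55.6291 (V=0.0000), down 27.4055 (V=0.0000). Price 0.0000; hedge Δ=0.0000, bond B=0.0000.
  t=3,j=2: stock 83.0285 → up 112.9188 (V=49.1788), down 55.6291 (V=0.0000). Price 32.4498; hedge Δ=0.8584, bond B=-38.8239.
  t=3,j=3: stock 168.5356 → up 229.2084 (V=165.4684), down 112.9188 (V=49.1788). Price 116.7144; hedge Δ=1.0000, bond B=-51.8211.
  t=2,j=0: stock 30.0763 → up 40.9038 (V=0.0000), down 20.1511 (V=0.0000). Price 0.0000; hedge Δ=0.0000, bond B=0.0000.
  t=2,j=1: stock 61.0504 → up 83.0285 (V=32.4498), down 40.9038 (V=0.0000). Price 21.4114; hedge Δ=0.7703, bond B=-25.6173.
  t=2,j=2: stock 123.9232 → up 168.5356 (V=116.7144), down 83.0285 (V=32.4498). Price 81.9825; hedge Δ=0.9855, bond B=-40.1401.
  t=1,j=0: stock 44.8900 → up 61.0504 (V=21.4114), down 30.0763 (V=0.0000). Price 14.1280; hedge Δ=0.6913, bond B=-16.9031.
  t=1,j=1: stock 91.1200 → up 123.9232 (V=81.9825), down 61.0504 (V=21.4114). Price 57.3744; hedge Δ=0.9634, bond B=-30.4097.
  t=0,j=0: stock 67.0000 → up 91.1200 (V=57.3744), down 44.8900 (V=14.1280). Price 40.0216; hedge Δ=0.9355, bond B=-22.6545.
Check: Δ(0,0)·S0 + B(0,0) = 40.0216 = V0.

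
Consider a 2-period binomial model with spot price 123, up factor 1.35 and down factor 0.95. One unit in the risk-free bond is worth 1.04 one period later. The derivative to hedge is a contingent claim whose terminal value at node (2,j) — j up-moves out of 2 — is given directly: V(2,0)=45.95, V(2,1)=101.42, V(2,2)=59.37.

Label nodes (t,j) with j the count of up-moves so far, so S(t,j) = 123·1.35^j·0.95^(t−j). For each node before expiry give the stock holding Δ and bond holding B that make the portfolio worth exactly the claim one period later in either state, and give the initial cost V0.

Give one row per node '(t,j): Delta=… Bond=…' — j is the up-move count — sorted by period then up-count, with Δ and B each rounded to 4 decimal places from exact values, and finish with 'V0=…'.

No-arbitrage ⇒ martingale measure with p* = (R−d)/(u−d) = 0.2250.
Payoff layer (t=2): V(2,0)=45.9500, V(2,1)=101.4200, V(2,2)=59.3700
(1,0): S=116.8500. Δ = (V_up−V_dn)/(S_up−S_dn) = (101.4200−45.9500)/(157.7475−111.0075) = 1.1868. V = [p*·101.4200 + (1−p*)·45.9500]/1.04 = 56.1834. B = V − Δ·S = -82.4916.
(1,1): S=166.0500. Δ = (V_up−V_dn)/(S_up−S_dn) = (59.3700−101.4200)/(224.1675−157.7475) = -0.6331. V = [p*·59.3700 + (1−p*)·101.4200]/1.04 = 88.4219. B = V − Δ·S = 193.5469.
(0,0): S=123.0000. Δ = (V_up−V_dn)/(S_up−S_dn) = (88.4219−56.1834)/(166.0500−116.8500) = 0.6553. V = [p*·88.4219 + (1−p*)·56.1834]/1.04 = 60.9972. B = V − Δ·S = -19.5990.
Check: Δ(0,0)·S0 + B(0,0) = 60.9972 = V0.

(0,0): Delta=0.6553 Bond=-19.5990
(1,0): Delta=1.1868 Bond=-82.4916
(1,1): Delta=-0.6331 Bond=193.5469
V0=60.9972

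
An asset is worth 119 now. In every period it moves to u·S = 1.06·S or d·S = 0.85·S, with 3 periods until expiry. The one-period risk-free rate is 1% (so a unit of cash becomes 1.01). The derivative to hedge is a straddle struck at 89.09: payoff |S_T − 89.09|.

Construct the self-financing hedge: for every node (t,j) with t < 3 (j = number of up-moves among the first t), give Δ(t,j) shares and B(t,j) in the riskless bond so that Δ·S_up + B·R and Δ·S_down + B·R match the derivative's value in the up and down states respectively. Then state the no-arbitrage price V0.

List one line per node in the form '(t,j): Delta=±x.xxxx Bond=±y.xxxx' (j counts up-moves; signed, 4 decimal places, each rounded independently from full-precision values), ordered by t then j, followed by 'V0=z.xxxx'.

No-arbitrage ⇒ martingale measure with p* = (R−d)/(u−d) = 0.7619.
Terminal values V(3,·): V(3,0)=16.0091, V(3,1)=2.0461, V(3,2)=24.5621, V(3,3)=52.6409
  t=2,j=0: stock 85.9775 → up 91.1362 (V=2.0461), down 73.0809 (V=16.0091). Price 5.3175; hedge Δ=-0.7733, bond B=71.8079.
  t=2,j=1: stock 107.2190 → up 113.6521 (V=24.5621), down 91.1361 (V=2.0461). Price 19.0111; hedge Δ=1.0000, bond B=-88.2079.
  t=2,j=2: stock 133.7084 → up 141.7309 (V=52.6409), down 113.6521 (V=24.5621). Price 45.5005; hedge Δ=1.0000, bond B=-88.2079.
  t=1,j=0: stock 101.1500 → up 107.2190 (V=19.0111), down 85.9775 (V=5.3175). Price 15.5948; hedge Δ=0.6447, bond B=-49.6128.
  t=1,j=1: stock 126.1400 → up 133.7084 (V=45.5005), down 107.2190 (V=19.0111). Price 38.8054; hedge Δ=1.0000, bond B=-87.3346.
  t=0,j=0: stock 119.0000 → up 126.1400 (V=38.8054), down 101.1500 (V=15.5948). Price 32.9496; hedge Δ=0.9288, bond B=-77.5774.
Each (Δ,B) replicates both successor values, so the strategy is self-financing and V0 is arbitrage-free.

(0,0): Delta=0.9288 Bond=-77.5774
(1,0): Delta=0.6447 Bond=-49.6128
(1,1): Delta=1.0000 Bond=-87.3346
(2,0): Delta=-0.7733 Bond=71.8079
(2,1): Delta=1.0000 Bond=-88.2079
(2,2): Delta=1.0000 Bond=-88.2079
V0=32.9496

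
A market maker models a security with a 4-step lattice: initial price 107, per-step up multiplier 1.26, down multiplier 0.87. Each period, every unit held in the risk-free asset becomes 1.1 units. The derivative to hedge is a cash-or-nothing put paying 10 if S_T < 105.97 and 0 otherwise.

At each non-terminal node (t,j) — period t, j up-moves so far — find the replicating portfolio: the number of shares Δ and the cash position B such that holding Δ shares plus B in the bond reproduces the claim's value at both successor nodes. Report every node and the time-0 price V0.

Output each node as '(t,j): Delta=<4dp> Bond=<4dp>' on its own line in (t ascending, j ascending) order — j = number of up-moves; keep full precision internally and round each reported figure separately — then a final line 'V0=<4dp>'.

(0,0): Delta=-0.0536 Bond=7.0426
(1,0): Delta=-0.1102 Bond=13.0102
(1,1): Delta=-0.0265 Bond=4.0854
(2,0): Delta=-0.1697 Bond=19.1370
(2,1): Delta=-0.0815 Bond=10.9541
(2,2): Delta=0.0000 Bond=0.0000
(3,0): Delta=0.0000 Bond=9.0909
(3,1): Delta=-0.2513 Bond=29.3706
(3,2): Delta=0.0000 Bond=0.0000
(3,3): Delta=0.0000 Bond=0.0000
V0=1.3060

The replicating-portfolio and risk-neutral prices coincide; use p* = (1.1−0.87)/(1.26−0.87) = 0.5897 for the latter.
Terminal payoffs: V(4,0)=10.0000, V(4,1)=10.0000, V(4,2)=0.0000, V(4,3)=0.0000, V(4,4)=0.0000
Node (3,0) S=70.4598: V=(p*·10.0000+(1−p*)·10.0000)/1.1=9.0909; Δ=(10.0000−10.0000)/(88.7794−61.3000)=0.0000; B=V−Δ·S=9.0909
Node (3,1) S=102.0453: V=(p*·0.0000+(1−p*)·10.0000)/1.1=3.7296; Δ=(0.0000−10.0000)/(128.5770−88.7794)=-0.2513; B=V−Δ·S=29.3706
Node (3,2) S=147.7897: V=(p*·0.0000+(1−p*)·0.0000)/1.1=0.0000; Δ=(0.0000−0.0000)/(186.2150−128.5770)=0.0000; B=V−Δ·S=0.0000
Node (3,3) S=214.0402: V=(p*·0.0000+(1−p*)·0.0000)/1.1=0.0000; Δ=(0.0000−0.0000)/(269.6907−186.2150)=0.0000; B=V−Δ·S=0.0000
Node (2,0) S=80.9883: V=(p*·3.7296+(1−p*)·9.0909)/1.1=5.3901; Δ=(3.7296−9.0909)/(102.0453−70.4598)=-0.1697; B=V−Δ·S=19.1370
Node (2,1) S=117.2934: V=(p*·0.0000+(1−p*)·3.7296)/1.1=1.3910; Δ=(0.0000−3.7296)/(147.7897−102.0453)=-0.0815; B=V−Δ·S=10.9541
Node (2,2) S=169.8732: V=(p*·0.0000+(1−p*)·0.0000)/1.1=0.0000; Δ=(0.0000−0.0000)/(214.0402−147.7897)=0.0000; B=V−Δ·S=0.0000
Node (1,0) S=93.0900: V=(p*·1.3910+(1−p*)·5.3901)/1.1=2.7560; Δ=(1.3910−5.3901)/(117.2934−80.9883)=-0.1102; B=V−Δ·S=13.0102
Node (1,1) S=134.8200: V=(p*·0.0000+(1−p*)·1.3910)/1.1=0.5188; Δ=(0.0000−1.3910)/(169.8732−117.2934)=-0.0265; B=V−Δ·S=4.0854
Node (0,0) S=107.0000: V=(p*·0.5188+(1−p*)·2.7560)/1.1=1.3060; Δ=(0.5188−2.7560)/(134.8200−93.0900)=-0.0536; B=V−Δ·S=7.0426
Check: Δ(0,0)·S0 + B(0,0) = 1.3060 = V0.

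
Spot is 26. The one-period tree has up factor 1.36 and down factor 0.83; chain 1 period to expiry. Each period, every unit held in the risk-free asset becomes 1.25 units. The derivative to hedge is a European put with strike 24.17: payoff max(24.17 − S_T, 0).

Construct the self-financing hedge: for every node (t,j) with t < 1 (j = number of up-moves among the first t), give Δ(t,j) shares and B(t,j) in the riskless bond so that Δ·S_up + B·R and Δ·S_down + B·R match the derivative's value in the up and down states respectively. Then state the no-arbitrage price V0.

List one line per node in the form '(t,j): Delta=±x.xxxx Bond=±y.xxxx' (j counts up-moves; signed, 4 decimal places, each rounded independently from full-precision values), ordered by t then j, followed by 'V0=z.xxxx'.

(0,0): Delta=-0.1880 Bond=5.3168
V0=0.4300

Under the risk-neutral measure, an up-move has probability p* = (R−d)/(u−d) = 0.7925 and values discount at R = 1.25.
Terminal payoffs: V(1,0)=2.5900, V(1,1)=0.0000
(0,0): S=26.0000. Δ = (V_up−V_dn)/(S_up−S_dn) = (0.0000−2.5900)/(35.3600−21.5800) = -0.1880. V = [p*·0.0000 + (1−p*)·2.5900]/1.25 = 0.4300. B = V − Δ·S = 5.3168.
The time-0 hedge costs 0.4300, which is the no-arbitrage price.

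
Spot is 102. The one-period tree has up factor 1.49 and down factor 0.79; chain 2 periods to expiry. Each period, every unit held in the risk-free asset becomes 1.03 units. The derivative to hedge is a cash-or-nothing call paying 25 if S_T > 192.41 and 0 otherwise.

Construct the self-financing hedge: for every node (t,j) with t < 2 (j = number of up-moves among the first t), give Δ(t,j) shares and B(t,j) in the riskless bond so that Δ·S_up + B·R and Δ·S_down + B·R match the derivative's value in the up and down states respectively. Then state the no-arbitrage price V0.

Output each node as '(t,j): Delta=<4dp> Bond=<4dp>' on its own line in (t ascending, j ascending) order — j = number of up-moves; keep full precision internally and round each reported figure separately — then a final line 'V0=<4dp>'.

(0,0): Delta=0.1166 Bond=-9.1182
(1,0): Delta=0.0000 Bond=0.0000
(1,1): Delta=0.2350 Bond=-27.3925
V0=2.7701

No-arbitrage ⇒ martingale measure with p* = (R−d)/(u−d) = 0.3429.
Payoff layer (t=2): V(2,0)=0.0000, V(2,1)=0.0000, V(2,2)=25.0000
(1,0): S=80.5800. Δ = (V_up−V_dn)/(S_up−S_dn) = (0.0000−0.0000)/(120.0642−63.6582) = 0.0000. V = [p*·0.0000 + (1−p*)·0.0000]/1.03 = 0.0000. B = V − Δ·S = 0.0000.
(1,1): S=151.9800. Δ = (V_up−V_dn)/(S_up−S_dn) = (25.0000−0.0000)/(226.4502−120.0642) = 0.2350. V = [p*·25.0000 + (1−p*)·0.0000]/1.03 = 8.3218. B = V − Δ·S = -27.3925.
(0,0): S=102.0000. Δ = (V_up−V_dn)/(S_up−S_dn) = (8.3218−0.0000)/(151.9800−80.5800) = 0.1166. V = [p*·8.3218 + (1−p*)·0.0000]/1.03 = 2.7701. B = V − Δ·S = -9.1182.
Each (Δ,B) replicates both successor values, so the strategy is self-financing and V0 is arbitrage-free.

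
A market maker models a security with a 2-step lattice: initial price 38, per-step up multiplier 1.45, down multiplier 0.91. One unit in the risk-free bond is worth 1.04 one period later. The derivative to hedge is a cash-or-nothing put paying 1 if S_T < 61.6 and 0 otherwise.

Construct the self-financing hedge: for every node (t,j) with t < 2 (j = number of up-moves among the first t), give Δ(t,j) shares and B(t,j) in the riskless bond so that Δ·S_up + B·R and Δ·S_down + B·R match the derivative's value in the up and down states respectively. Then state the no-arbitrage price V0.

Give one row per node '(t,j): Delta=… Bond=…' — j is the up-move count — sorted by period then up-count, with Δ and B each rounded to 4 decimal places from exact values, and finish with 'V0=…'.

(0,0): Delta=-0.0113 Bond=1.2996
(1,0): Delta=0.0000 Bond=0.9615
(1,1): Delta=-0.0336 Bond=2.5819
V0=0.8710

No-arbitrage ⇒ martingale measure with p* = (R−d)/(u−d) = 0.2407.
Payoff layer (t=2): V(2,0)=1.0000, V(2,1)=1.0000, V(2,2)=0.0000
Node (1,0) S=34.5800: V=(p*·1.0000+(1−p*)·1.0000)/1.04=0.9615; Δ=(1.0000−1.0000)/(50.1410−31.4678)=0.0000; B=V−Δ·S=0.9615
Node (1,1) S=55.1000: V=(p*·0.0000+(1−p*)·1.0000)/1.04=0.7301; Δ=(0.0000−1.0000)/(79.8950−50.1410)=-0.0336; B=V−Δ·S=2.5819
Node (0,0) S=38.0000: V=(p*·0.7301+(1−p*)·0.9615)/1.04=0.8710; Δ=(0.7301−0.9615)/(55.1000−34.5800)=-0.0113; B=V−Δ·S=1.2996
Self-financing check: at every node Δ·S+B equals the discounted successor values.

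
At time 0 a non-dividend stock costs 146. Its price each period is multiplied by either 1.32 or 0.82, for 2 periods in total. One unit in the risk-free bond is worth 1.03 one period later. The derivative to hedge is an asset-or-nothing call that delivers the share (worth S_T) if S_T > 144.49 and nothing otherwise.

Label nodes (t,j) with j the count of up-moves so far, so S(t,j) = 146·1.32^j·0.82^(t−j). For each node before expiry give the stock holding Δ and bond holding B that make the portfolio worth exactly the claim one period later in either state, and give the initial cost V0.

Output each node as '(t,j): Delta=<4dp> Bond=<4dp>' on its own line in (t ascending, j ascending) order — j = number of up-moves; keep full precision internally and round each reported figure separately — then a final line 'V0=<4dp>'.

No-arbitrage ⇒ martingale measure with p* = (R−d)/(u−d) = 0.4200.
At expiry t=2: V(2,0)=0.0000, V(2,1)=158.0304, V(2,2)=254.3904
(1,0): S=119.7200. Δ = (V_up−V_dn)/(S_up−S_dn) = (158.0304−0.0000)/(158.0304−98.1704) = 2.6400. V = [p*·158.0304 + (1−p*)·0.0000]/1.03 = 64.4396. B = V − Δ·S = -251.6212.
(1,1): S=192.7200. Δ = (V_up−V_dn)/(S_up−S_dn) = (254.3904−158.0304)/(254.3904−158.0304) = 1.0000. V = [p*·254.3904 + (1−p*)·158.0304]/1.03 = 192.7200. B = V − Δ·S = 0.0000.
(0,0): S=146.0000. Δ = (V_up−V_dn)/(S_up−S_dn) = (192.7200−64.4396)/(192.7200−119.7200) = 1.7573. V = [p*·192.7200 + (1−p*)·64.4396]/1.03 = 114.8712. B = V − Δ·S = -141.6896.
Root portfolio cost Δ·146+B reproduces V0=114.8712.

(0,0): Delta=1.7573 Bond=-141.6896
(1,0): Delta=2.6400 Bond=-251.6212
(1,1): Delta=1.0000 Bond=0.0000
V0=114.8712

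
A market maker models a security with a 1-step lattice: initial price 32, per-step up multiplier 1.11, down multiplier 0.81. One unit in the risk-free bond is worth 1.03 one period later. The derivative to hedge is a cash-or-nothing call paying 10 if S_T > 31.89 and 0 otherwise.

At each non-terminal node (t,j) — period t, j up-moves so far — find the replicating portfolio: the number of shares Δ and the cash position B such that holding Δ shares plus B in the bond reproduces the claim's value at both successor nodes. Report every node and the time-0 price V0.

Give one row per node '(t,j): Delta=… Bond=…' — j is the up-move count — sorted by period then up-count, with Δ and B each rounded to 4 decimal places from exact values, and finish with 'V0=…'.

(0,0): Delta=1.0417 Bond=-26.2136
V0=7.1197

Under the risk-neutral measure, an up-move has probability p* = (R−d)/(u−d) = 0.7333 and values discount at R = 1.03.
Terminal payoffs: V(1,0)=0.0000, V(1,1)=10.0000
  t=0,j=0: stock 32.0000 → up 35.5200 (V=10.0000), down 25.9200 (V=0.0000). Price 7.1197; hedge Δ=1.0417, bond B=-26.2136.
Self-financing check: at every node Δ·S+B equals the discounted successor values.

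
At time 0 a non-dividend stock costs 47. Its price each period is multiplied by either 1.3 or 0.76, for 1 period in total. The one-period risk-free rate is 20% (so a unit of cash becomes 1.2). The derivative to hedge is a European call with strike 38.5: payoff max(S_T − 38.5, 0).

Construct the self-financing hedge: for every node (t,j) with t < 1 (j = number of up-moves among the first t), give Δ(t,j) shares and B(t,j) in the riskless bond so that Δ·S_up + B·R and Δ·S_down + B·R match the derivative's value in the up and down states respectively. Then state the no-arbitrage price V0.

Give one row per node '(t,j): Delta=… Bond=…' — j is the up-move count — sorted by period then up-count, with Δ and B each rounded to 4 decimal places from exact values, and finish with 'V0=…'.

(0,0): Delta=0.8905 Bond=-26.5062
V0=15.3457

Risk-neutral probability p* = (R−d)/(u−d) = (1.2−0.76)/(1.3−0.76) = 0.8148.
Payoff layer (t=1): V(1,0)=0.0000, V(1,1)=22.6000
(0,0): S=47.0000. Δ = (V_up−V_dn)/(S_up−S_dn) = (22.6000−0.0000)/(61.1000−35.7200) = 0.8905. V = [p*·22.6000 + (1−p*)·0.0000]/1.2 = 15.3457. B = V − Δ·S = -26.5062.
Check: Δ(0,0)·S0 + B(0,0) = 15.3457 = V0.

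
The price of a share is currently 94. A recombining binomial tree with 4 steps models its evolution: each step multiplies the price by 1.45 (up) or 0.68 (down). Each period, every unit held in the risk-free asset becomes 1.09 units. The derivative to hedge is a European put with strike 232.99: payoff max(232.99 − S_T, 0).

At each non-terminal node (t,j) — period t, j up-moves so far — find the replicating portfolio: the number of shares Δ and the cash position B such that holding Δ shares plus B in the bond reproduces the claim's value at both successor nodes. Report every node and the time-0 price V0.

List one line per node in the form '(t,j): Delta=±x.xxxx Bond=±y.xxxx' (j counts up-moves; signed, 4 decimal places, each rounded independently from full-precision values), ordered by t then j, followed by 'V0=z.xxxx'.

(0,0): Delta=-0.7060 Bond=147.8157
(1,0): Delta=-1.0000 Bond=179.9110
(1,1): Delta=-0.5850 Bond=144.6189
(2,0): Delta=-1.0000 Bond=196.1030
(2,1): Delta=-1.0000 Bond=196.1030
(2,2): Delta=-0.4140 Bond=123.8576
(3,0): Delta=-1.0000 Bond=213.7523
(3,1): Delta=-1.0000 Bond=213.7523
(3,2): Delta=-1.0000 Bond=213.7523
(3,3): Delta=-0.1728 Bond=65.8605
V0=81.4509

Under the risk-neutral measure, an up-move has probability p* = (R−d)/(u−d) = 0.5325 and values discount at R = 1.09.
Payoff layer (t=4): V(4,0)=212.8915, V(4,1)=190.1329, V(4,2)=141.6036, V(4,3)=38.1219, V(4,4)=0.0000
  t=3,j=0: stock 29.5566 → up 42.8571 (V=190.1329), down 20.0985 (V=212.8915). Price 184.1957; hedge Δ=-1.0000, bond B=213.7523.
  t=3,j=1: stock 63.0251 → up 91.3864 (V=141.6036), down 42.8571 (V=190.1329). Price 150.7272; hedge Δ=-1.0000, bond B=213.7523.
  t=3,j=2: stock 134.3918 → up 194.8681 (V=38.1219), down 91.3864 (V=141.6036). Price 79.3605; hedge Δ=-1.0000, bond B=213.7523.
  t=3,j=3: stock 286.5707 → up 415.5276 (V=0.0000), down 194.8681 (V=38.1219). Price 16.3516; hedge Δ=-0.1728, bond B=65.8605.
  t=2,j=0: stock 43.4656 → up 63.0251 (V=150.7272), down 29.5566 (V=184.1957). Price 152.6374; hedge Δ=-1.0000, bond B=196.1030.
  t=2,j=1: stock 92.6840 → up 134.3918 (V=79.3605), down 63.0251 (V=150.7272). Price 103.4190; hedge Δ=-1.0000, bond B=196.1030.
  t=2,j=2: stock 197.6350 → up 286.5707 (V=16.3516), down 134.3918 (V=79.3605). Price 42.0278; hedge Δ=-0.4140, bond B=123.8576.
  t=1,j=0: stock 63.9200 → up 92.6840 (V=103.4190), down 43.4656 (V=152.6374). Price 115.9910; hedge Δ=-1.0000, bond B=179.9110.
  t=1,j=1: stock 136.3000 → up 197.6350 (V=42.0278), down 92.6840 (V=103.4190). Price 64.8901; hedge Δ=-0.5850, bond B=144.6189.
  t=0,j=0: stock 94.0000 → up 136.3000 (V=64.8901), down 63.9200 (V=115.9910). Price 81.4509; hedge Δ=-0.7060, bond B=147.8157.
The time-0 hedge costs 81.4509, which is the no-arbitrage price.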